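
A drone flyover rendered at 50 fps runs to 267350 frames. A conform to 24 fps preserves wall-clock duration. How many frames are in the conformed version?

Target frames = source frames × (target rate / source rate) = 267350 × (24)/(50) = 267350 × 12/25 = 128328.

128328 frames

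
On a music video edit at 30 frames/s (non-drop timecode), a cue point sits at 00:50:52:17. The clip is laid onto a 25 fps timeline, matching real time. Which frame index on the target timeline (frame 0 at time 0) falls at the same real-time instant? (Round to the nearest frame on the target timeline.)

Source frame index: (0×3600 + 50×60 + 52) × 30 + 17 = 91577.
Real time: 91577 / (30) = 91577/30 s.
Target frame: (91577/30) × (25) = 457885/6 ≈ 76314.167 → 76314.

frame 76314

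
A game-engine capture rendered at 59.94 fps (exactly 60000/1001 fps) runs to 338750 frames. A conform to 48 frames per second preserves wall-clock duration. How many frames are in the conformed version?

271271 frames

Target frames = source frames × (target rate / source rate) = 338750 × (48)/(60000/1001) = 338750 × 1001/1250 = 271271.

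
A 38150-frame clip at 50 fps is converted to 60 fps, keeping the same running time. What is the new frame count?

45780 frames

Target frames = source frames × (target rate / source rate) = 38150 × (60)/(50) = 38150 × 6/5 = 45780.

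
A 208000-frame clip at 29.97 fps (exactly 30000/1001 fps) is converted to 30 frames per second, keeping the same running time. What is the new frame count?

208208 frames

Target frames = source frames × (target rate / source rate) = 208000 × (30)/(30000/1001) = 208000 × 1001/1000 = 208208.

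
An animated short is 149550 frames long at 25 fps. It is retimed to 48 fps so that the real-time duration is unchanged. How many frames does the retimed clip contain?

Target frames = source frames × (target rate / source rate) = 149550 × (48)/(25) = 149550 × 48/25 = 287136.

287136 frames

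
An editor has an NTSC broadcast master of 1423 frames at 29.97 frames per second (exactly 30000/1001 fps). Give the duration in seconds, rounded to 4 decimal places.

Running time = 1423 × 1001/30000 = 1424423/30000 s ≈ 47.4808 s.

47.4808 seconds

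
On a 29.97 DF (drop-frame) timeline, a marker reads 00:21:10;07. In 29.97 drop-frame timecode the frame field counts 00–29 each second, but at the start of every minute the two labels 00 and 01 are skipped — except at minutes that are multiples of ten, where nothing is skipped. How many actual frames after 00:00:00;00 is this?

Complete 10-minute blocks: 2, each 17982 frames → 35964.
Remaining 1 whole minute in the current block: 1800 + 0 × 1798 = 1800 frames.
Within the current minute: 10 × 30 + 7 − 2 = 305 (labels ;00/;01 skipped at this minute). Total = 35964 + 1800 + 305 = 38069.

38069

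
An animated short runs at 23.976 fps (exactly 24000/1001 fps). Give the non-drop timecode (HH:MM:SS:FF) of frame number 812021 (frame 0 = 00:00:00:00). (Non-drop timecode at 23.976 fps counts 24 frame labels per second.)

09:23:54:05

812021 ÷ 24 = 33834 full seconds, remainder 5 frames.
33834 s = 9 h 23 min 54 s.
Timecode: 09:23:54:05.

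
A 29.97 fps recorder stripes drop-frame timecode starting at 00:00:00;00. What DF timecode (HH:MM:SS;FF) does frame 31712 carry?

00:17:38;04

Each 10-minute DF block holds 10 × 60 × 30 − 9 × 2 = 17982 frames. 31712 ÷ 17982 → 1 full block, remainder 13730.
Within the partial block the first minute is 1800 frames and each further minute 1798, so 7 further minute boundaries passed. Total skipped labels = 18 × 1 + 2 × 7 = 32.
Non-drop label index = 31712 + 32 = 31744; at 30 labels/s that is 00:17:38:04, i.e. DF 00:17:38;04.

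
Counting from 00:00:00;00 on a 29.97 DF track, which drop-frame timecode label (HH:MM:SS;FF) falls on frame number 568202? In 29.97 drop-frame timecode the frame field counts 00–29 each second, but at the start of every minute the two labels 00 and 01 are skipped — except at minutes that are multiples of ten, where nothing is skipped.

05:15:59;00

Ten DF minutes hold 17982 frames, so frame 568202 lies in block 31 (frames 557442–575423) with 10760 frames into that block.
The block's first minute is 1800 frames and the rest 1798 each; 10760 frames reaches minute 5, so 31 × 18 + 5 × 2 = 568 labels have been skipped so far.
Adding those back, label number 568202 + 568 = 568770 at 30 labels/s is 18959 s + 0 f = 5 h 15 min 59 s frame 0, i.e. 05:15:59;00.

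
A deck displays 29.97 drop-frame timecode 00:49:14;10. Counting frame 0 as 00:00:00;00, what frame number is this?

88540

As if non-drop at 30 labels/s: (0 × 3600 + 49 × 60 + 14) × 30 + 10 = 88630.
Minute boundaries passed: 49; those not divisible by 10: 49 − 4 = 45; dropped labels = 2 × 45 = 90.
Actual frame index = 88630 − 90 = 88540.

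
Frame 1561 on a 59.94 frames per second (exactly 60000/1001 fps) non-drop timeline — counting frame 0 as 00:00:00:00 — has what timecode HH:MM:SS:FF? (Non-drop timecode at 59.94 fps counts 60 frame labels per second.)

1561 ÷ 60 = 26 full seconds, remainder 1 frame.
26 s = 0 h 0 min 26 s.
Timecode: 00:00:26:01.

00:00:26:01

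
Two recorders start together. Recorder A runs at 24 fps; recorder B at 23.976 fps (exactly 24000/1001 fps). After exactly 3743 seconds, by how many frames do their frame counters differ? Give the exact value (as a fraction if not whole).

89832/1001 frames

A emits 24 × 3743 = 89832 frames; B emits 24000/1001 × 3743 = 89832000/1001.
Difference = 89832/1001 frames (≈ 89.7423); B is behind A.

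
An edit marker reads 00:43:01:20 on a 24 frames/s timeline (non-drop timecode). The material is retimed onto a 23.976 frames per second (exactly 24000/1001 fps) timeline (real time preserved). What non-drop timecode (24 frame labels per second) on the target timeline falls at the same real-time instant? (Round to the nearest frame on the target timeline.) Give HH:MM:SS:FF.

00:42:59:06

Source frame index: (0×3600 + 43×60 + 1) × 24 + 20 = 61964.
Real time: 61964 / (24) = 15491/6 s.
Target frame: (15491/6) × (24000/1001) = 8852000/143 ≈ 61902.098 → 61902.
At 24 labels/s: frame 61902 → 00:42:59:06.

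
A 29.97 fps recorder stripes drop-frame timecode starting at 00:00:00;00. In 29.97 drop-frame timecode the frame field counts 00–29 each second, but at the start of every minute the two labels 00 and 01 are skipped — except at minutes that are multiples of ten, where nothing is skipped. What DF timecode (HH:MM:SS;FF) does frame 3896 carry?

Each 10-minute DF block holds 10 × 60 × 30 − 9 × 2 = 17982 frames. 3896 ÷ 17982 → 0 full blocks, remainder 3896.
Within the partial block the first minute is 1800 frames and each further minute 1798, so 2 further minute boundaries passed. Total skipped labels = 18 × 0 + 2 × 2 = 4.
Non-drop label index = 3896 + 4 = 3900; at 30 labels/s that is 00:02:10:00, i.e. DF 00:02:10;00.

00:02:10;00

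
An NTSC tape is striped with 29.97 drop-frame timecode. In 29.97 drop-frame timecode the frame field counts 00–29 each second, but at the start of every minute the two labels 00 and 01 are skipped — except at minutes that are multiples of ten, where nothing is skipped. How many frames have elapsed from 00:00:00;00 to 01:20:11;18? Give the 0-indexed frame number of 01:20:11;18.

144204

As if non-drop at 30 labels/s: (1 × 3600 + 20 × 60 + 11) × 30 + 18 = 144348.
Minute boundaries passed: 80; those not divisible by 10: 80 − 8 = 72; dropped labels = 2 × 72 = 144.
Actual frame index = 144348 − 144 = 144204.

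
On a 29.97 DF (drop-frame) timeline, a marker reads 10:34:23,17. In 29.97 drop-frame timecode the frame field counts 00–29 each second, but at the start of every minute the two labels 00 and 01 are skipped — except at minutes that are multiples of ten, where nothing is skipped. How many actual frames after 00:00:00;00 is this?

Complete 10-minute blocks: 63, each 17982 frames → 1132866.
Remaining 4 whole minutes in the current block: 1800 + 3 × 1798 = 7194 frames.
Within the current minute: 23 × 30 + 17 − 2 = 705 (labels ;00/;01 skipped at this minute). Total = 1132866 + 7194 + 705 = 1140765.

1140765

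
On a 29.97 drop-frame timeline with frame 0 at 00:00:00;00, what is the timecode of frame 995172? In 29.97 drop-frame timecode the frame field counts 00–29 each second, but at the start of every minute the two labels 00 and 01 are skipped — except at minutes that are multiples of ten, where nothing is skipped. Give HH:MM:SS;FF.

09:13:25;18

Each 10-minute DF block holds 10 × 60 × 30 − 9 × 2 = 17982 frames. 995172 ÷ 17982 → 55 full blocks, remainder 6162.
Within the partial block the first minute is 1800 frames and each further minute 1798, so 3 further minute boundaries passed. Total skipped labels = 18 × 55 + 2 × 3 = 996.
Non-drop label index = 995172 + 996 = 996168; at 30 labels/s that is 09:13:25:18, i.e. DF 09:13:25;18.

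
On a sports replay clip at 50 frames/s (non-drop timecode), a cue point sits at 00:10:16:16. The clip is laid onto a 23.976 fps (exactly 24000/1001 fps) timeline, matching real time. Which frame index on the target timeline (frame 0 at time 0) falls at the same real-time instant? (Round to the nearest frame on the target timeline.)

frame 14777

Source frame index: (0×3600 + 10×60 + 16) × 50 + 16 = 30816.
Real time: 30816 / (50) = 15408/25 s.
Target frame: (15408/25) × (24000/1001) = 14791680/1001 ≈ 14776.903 → 14777.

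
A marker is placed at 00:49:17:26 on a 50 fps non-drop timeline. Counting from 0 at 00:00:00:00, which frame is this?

Total seconds to the label: (0 × 3600 + 49 × 60 + 17) = 2957.
Frame index = 2957 × 50 + 26 = 147876.

147876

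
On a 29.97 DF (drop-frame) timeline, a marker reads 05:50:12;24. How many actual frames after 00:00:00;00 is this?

629754

As if non-drop at 30 labels/s: (5 × 3600 + 50 × 60 + 12) × 30 + 24 = 630384.
Minute boundaries passed: 350; those not divisible by 10: 350 − 35 = 315; dropped labels = 2 × 315 = 630.
Actual frame index = 630384 − 630 = 629754.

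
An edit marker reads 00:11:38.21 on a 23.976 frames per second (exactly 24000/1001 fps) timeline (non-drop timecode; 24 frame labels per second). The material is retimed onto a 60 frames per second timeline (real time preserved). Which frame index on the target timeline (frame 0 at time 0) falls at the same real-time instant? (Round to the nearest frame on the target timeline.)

frame 41974

Source frame index: (0×3600 + 11×60 + 38) × 24 + 21 = 16773.
Real time: 16773 / (24000/1001) = 5596591/8000 s.
Target frame: (5596591/8000) × (60) = 16789773/400 ≈ 41974.433 → 41974.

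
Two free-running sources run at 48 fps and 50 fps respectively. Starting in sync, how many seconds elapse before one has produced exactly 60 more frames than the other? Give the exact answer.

30 seconds

The gap grows by |50 − 48| = 2 frames per second.
Time for a 60-frame gap: 60 ÷ (2) = 30 s.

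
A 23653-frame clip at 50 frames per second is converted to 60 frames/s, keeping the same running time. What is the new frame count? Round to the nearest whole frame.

28384 frames

Frames at target rate = 23653 × (60) / (50) = 141918/5 ≈ 28383.600.
Nearest whole frame: 28384.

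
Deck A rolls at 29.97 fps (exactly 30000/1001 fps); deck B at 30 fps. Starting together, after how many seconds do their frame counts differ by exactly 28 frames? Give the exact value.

The gap grows by |30 − 30000/1001| = 30/1001 frames per second.
Time for a 28-frame gap: 28 ÷ (30/1001) = 14014/15 s.

14014/15 seconds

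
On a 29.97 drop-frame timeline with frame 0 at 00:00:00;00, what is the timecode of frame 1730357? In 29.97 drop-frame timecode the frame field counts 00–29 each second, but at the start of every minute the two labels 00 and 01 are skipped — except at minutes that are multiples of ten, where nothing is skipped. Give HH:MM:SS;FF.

16:02:16;09

Each 10-minute DF block holds 10 × 60 × 30 − 9 × 2 = 17982 frames. 1730357 ÷ 17982 → 96 full blocks, remainder 4085.
Within the partial block the first minute is 1800 frames and each further minute 1798, so 2 further minute boundaries passed. Total skipped labels = 18 × 96 + 2 × 2 = 1732.
Non-drop label index = 1730357 + 1732 = 1732089; at 30 labels/s that is 16:02:16:09, i.e. DF 16:02:16;09.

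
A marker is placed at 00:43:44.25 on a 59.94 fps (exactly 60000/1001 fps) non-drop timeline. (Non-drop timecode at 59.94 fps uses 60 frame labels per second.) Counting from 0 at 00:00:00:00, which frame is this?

frame 157465

Total seconds to the label: (0 × 3600 + 43 × 60 + 44) = 2624.
Frame index = 2624 × 60 + 25 = 157465.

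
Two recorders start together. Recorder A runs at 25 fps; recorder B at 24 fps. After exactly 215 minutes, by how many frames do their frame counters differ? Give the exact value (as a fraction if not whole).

215 min = 12900 s.
A emits 25 × 12900 = 322500 frames; B emits 24 × 12900 = 309600.
Difference = 12900 frames; B is behind A.

12900 frames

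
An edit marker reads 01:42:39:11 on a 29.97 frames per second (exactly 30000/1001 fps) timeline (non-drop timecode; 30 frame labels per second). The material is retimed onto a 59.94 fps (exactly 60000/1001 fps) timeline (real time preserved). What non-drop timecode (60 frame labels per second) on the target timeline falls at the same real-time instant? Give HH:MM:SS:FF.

Source frame index: (1×3600 + 42×60 + 39) × 30 + 11 = 184781.
Real time: 184781 / (30000/1001) = 184965781/30000 s.
Target frame: (184965781/30000) × (60000/1001) = 369562.
At 60 labels/s: frame 369562 → 01:42:39:22.

01:42:39:22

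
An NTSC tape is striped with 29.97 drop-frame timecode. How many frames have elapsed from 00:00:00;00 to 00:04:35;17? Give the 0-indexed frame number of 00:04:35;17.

8259

Complete 10-minute blocks: 0, each 17982 frames → 0.
Remaining 4 whole minutes in the current block: 1800 + 3 × 1798 = 7194 frames.
Within the current minute: 35 × 30 + 17 − 2 = 1065 (labels ;00/;01 skipped at this minute). Total = 0 + 7194 + 1065 = 8259.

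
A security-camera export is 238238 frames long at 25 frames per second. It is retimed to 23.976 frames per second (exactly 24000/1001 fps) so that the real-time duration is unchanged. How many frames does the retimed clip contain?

Target frames = source frames × (target rate / source rate) = 238238 × (24000/1001)/(25) = 238238 × 960/1001 = 228480.

228480 frames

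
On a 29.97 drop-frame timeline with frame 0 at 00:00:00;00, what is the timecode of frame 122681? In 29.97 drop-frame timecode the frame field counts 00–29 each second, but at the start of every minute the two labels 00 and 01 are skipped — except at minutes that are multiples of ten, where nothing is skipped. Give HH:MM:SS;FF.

Each 10-minute DF block holds 10 × 60 × 30 − 9 × 2 = 17982 frames. 122681 ÷ 17982 → 6 full blocks, remainder 14789.
Within the partial block the first minute is 1800 frames and each further minute 1798, so 8 further minute boundaries passed. Total skipped labels = 18 × 6 + 2 × 8 = 124.
Non-drop label index = 122681 + 124 = 122805; at 30 labels/s that is 01:08:13:15, i.e. DF 01:08:13;15.

01:08:13;15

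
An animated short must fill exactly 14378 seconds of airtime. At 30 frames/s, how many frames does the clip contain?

Frames = 14378 × 30 = 431340.

431340 frames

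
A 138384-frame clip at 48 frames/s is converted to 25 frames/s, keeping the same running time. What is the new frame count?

72075 frames

Target frames = source frames × (target rate / source rate) = 138384 × (25)/(48) = 138384 × 25/48 = 72075.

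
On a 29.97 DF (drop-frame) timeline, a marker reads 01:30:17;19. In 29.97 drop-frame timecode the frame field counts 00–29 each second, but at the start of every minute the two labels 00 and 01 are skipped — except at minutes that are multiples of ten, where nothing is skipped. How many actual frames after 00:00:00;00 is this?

162367

Complete 10-minute blocks: 9, each 17982 frames → 161838.
Remaining 0 whole minutes in the current block: 0 frames.
Within the current minute: 17 × 30 + 19 = 529. Total = 161838 + 0 + 529 = 162367.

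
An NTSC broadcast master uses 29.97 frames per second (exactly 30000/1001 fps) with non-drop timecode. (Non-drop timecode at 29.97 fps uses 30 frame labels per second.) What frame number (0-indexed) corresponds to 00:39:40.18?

Total seconds to the label: (0 × 3600 + 39 × 60 + 40) = 2380.
Frame index = 2380 × 30 + 18 = 71418.

71418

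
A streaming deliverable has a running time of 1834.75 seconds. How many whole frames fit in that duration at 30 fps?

55042 frames

Frames = 1834.75 × 30 = 110085/2 ≈ 55042.5000.
Complete frames: 55042.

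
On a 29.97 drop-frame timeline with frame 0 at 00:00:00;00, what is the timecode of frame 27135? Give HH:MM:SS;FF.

Ten DF minutes hold 17982 frames, so frame 27135 lies in block 1 (frames 17982–35963) with 9153 frames into that block.
The block's first minute is 1800 frames and the rest 1798 each; 9153 frames reaches minute 5, so 1 × 18 + 5 × 2 = 28 labels have been skipped so far.
Adding those back, label number 27135 + 28 = 27163 at 30 labels/s is 905 s + 13 f = 0 h 15 min 5 s frame 13, i.e. 00:15:05;13.

00:15:05;13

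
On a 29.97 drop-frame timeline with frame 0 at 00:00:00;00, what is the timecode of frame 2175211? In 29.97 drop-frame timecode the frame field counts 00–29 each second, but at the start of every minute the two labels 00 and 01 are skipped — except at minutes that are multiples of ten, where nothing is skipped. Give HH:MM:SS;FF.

Ten DF minutes hold 17982 frames, so frame 2175211 lies in block 120 (frames 2157840–2175821) with 17371 frames into that block.
The block's first minute is 1800 frames and the rest 1798 each; 17371 frames reaches minute 9, so 120 × 18 + 9 × 2 = 2178 labels have been skipped so far.
Adding those back, label number 2175211 + 2178 = 2177389 at 30 labels/s is 72579 s + 19 f = 20 h 9 min 39 s frame 19, i.e. 20:09:39;19.

20:09:39;19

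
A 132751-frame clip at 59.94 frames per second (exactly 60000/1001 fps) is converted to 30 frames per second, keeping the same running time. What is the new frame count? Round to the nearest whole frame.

66442 frames

Frames at target rate = 132751 × (30) / (60000/1001) = 132883751/2000 ≈ 66441.875.
Nearest whole frame: 66442.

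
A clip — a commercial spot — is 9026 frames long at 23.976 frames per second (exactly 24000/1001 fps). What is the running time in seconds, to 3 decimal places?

376.459 seconds

Running time = 9026 × 1001/24000 = 4517513/12000 s ≈ 376.459 s.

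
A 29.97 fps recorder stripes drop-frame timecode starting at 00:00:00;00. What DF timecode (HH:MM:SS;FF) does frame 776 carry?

Ten DF minutes hold 17982 frames, so frame 776 lies in block 0 (frames 0–17981) with 776 frames into that block.
The block's first minute is 1800 frames and the rest 1798 each; 776 frames reaches minute 0, so 0 × 18 + 0 × 2 = 0 labels have been skipped so far.
Adding those back, label number 776 + 0 = 776 at 30 labels/s is 25 s + 26 f = 0 h 0 min 25 s frame 26, i.e. 00:00:25;26.

00:00:25;26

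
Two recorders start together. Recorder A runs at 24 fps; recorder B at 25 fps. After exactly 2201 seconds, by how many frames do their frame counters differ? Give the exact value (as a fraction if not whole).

2201 frames

A emits 24 × 2201 = 52824 frames; B emits 25 × 2201 = 55025.
Difference = 2201 frames; B is ahead of A.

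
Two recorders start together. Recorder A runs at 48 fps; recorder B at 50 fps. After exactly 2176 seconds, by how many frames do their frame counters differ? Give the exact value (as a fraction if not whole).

4352 frames

A emits 48 × 2176 = 104448 frames; B emits 50 × 2176 = 108800.
Difference = 4352 frames; B is ahead of A.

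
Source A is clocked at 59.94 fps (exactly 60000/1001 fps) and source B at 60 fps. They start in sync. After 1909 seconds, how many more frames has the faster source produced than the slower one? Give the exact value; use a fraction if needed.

A emits 60000/1001 × 1909 = 114540000/1001 frames; B emits 60 × 1909 = 114540.
Difference = 114540/1001 frames (≈ 114.4256); B is ahead of A.

114540/1001 frames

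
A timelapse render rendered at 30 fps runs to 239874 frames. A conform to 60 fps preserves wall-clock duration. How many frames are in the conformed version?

479748 frames

Target frames = source frames × (target rate / source rate) = 239874 × (60)/(30) = 239874 × 2 = 479748.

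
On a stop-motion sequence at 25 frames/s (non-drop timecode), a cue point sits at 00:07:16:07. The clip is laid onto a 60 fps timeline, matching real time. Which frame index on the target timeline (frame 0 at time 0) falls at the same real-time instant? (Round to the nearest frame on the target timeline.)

frame 26177

Source frame index: (0×3600 + 7×60 + 16) × 25 + 7 = 10907.
Real time: 10907 / (25) = 10907/25 s.
Target frame: (10907/25) × (60) = 130884/5 ≈ 26176.800 → 26177.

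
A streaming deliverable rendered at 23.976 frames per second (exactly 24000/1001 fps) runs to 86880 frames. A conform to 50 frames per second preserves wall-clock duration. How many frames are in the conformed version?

Target frames = source frames × (target rate / source rate) = 86880 × (50)/(24000/1001) = 86880 × 1001/480 = 181181.

181181 frames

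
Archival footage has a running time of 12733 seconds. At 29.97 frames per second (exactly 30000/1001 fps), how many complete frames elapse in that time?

381608 frames

Frames = 12733 × 30000/1001 = 54570000/143 ≈ 381608.3916.
Complete frames: 381608.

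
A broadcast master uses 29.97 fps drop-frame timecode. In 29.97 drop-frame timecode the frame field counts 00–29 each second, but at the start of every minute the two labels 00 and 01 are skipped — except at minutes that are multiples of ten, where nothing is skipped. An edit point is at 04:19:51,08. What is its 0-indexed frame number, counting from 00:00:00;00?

467270

Complete 10-minute blocks: 25, each 17982 frames → 449550.
Remaining 9 whole minutes in the current block: 1800 + 8 × 1798 = 16184 frames.
Within the current minute: 51 × 30 + 8 − 2 = 1536 (labels ;00/;01 skipped at this minute). Total = 449550 + 16184 + 1536 = 467270.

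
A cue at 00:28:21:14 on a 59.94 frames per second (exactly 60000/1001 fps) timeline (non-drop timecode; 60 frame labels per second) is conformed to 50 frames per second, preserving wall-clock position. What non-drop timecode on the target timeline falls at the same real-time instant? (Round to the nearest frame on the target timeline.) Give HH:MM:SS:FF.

Source frame index: (0×3600 + 28×60 + 21) × 60 + 14 = 102074.
Real time: 102074 / (60000/1001) = 51088037/30000 s.
Target frame: (51088037/30000) × (50) = 51088037/600 ≈ 85146.728 → 85147.
At 50 labels/s: frame 85147 → 00:28:22:47.

00:28:22:47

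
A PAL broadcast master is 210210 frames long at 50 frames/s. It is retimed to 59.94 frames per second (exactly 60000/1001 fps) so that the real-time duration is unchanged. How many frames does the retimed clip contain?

252000 frames

Target frames = source frames × (target rate / source rate) = 210210 × (60000/1001)/(50) = 210210 × 1200/1001 = 252000.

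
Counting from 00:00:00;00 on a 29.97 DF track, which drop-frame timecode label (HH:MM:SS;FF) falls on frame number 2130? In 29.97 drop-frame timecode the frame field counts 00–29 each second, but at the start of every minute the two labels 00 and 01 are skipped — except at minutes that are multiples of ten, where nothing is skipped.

Each 10-minute DF block holds 10 × 60 × 30 − 9 × 2 = 17982 frames. 2130 ÷ 17982 → 0 full blocks, remainder 2130.
Within the partial block the first minute is 1800 frames and each further minute 1798, so 1 further minute boundary passed. Total skipped labels = 18 × 0 + 2 × 1 = 2.
Non-drop label index = 2130 + 2 = 2132; at 30 labels/s that is 00:01:11:02, i.e. DF 00:01:11;02.

00:01:11;02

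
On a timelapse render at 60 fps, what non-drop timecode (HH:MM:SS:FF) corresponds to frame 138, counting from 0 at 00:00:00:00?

138 ÷ 60 = 2 full seconds, remainder 18 frames.
2 s = 0 h 0 min 2 s.
Timecode: 00:00:02:18.

00:00:02:18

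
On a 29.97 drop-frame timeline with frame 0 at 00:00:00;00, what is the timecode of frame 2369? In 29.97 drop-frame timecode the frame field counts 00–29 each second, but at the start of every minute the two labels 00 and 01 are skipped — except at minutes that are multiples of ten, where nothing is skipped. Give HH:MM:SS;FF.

00:01:19;01

Each 10-minute DF block holds 10 × 60 × 30 − 9 × 2 = 17982 frames. 2369 ÷ 17982 → 0 full blocks, remainder 2369.
Within the partial block the first minute is 1800 frames and each further minute 1798, so 1 further minute boundary passed. Total skipped labels = 18 × 0 + 2 × 1 = 2.
Non-drop label index = 2369 + 2 = 2371; at 30 labels/s that is 00:01:19:01, i.e. DF 00:01:19;01.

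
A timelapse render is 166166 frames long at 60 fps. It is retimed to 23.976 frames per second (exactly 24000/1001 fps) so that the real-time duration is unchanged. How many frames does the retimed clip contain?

66400 frames

Target frames = source frames × (target rate / source rate) = 166166 × (24000/1001)/(60) = 166166 × 400/1001 = 66400.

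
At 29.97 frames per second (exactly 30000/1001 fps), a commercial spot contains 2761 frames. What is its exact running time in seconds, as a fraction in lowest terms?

2763761/30000 seconds

Running time = 2761 ÷ (30000/1001) = 2761 × 1001/30000 = 2763761/30000 s.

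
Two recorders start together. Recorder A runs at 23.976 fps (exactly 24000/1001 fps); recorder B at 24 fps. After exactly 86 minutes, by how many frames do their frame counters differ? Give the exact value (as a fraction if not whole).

86 min = 5160 s.
A emits 24000/1001 × 5160 = 123840000/1001 frames; B emits 24 × 5160 = 123840.
Difference = 123840/1001 frames (≈ 123.7163); B is ahead of A.

123840/1001 frames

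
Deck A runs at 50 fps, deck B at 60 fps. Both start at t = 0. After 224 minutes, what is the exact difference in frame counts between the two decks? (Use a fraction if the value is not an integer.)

134400 frames

224 min = 13440 s.
A emits 50 × 13440 = 672000 frames; B emits 60 × 13440 = 806400.
Difference = 134400 frames; B is ahead of A.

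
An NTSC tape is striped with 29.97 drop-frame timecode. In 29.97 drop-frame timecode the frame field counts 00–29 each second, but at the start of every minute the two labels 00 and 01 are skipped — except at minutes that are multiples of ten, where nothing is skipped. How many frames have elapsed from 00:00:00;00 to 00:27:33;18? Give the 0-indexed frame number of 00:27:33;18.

As if non-drop at 30 labels/s: (0 × 3600 + 27 × 60 + 33) × 30 + 18 = 49608.
Minute boundaries passed: 27; those not divisible by 10: 27 − 2 = 25; dropped labels = 2 × 25 = 50.
Actual frame index = 49608 − 50 = 49558.

49558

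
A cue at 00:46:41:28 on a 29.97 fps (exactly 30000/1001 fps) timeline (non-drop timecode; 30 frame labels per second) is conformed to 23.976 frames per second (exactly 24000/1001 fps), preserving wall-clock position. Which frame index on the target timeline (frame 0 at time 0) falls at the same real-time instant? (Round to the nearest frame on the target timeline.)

Source frame index: (0×3600 + 46×60 + 41) × 30 + 28 = 84058.
Real time: 84058 / (30000/1001) = 42071029/15000 s.
Target frame: (42071029/15000) × (24000/1001) = 336232/5 ≈ 67246.400 → 67246.

frame 67246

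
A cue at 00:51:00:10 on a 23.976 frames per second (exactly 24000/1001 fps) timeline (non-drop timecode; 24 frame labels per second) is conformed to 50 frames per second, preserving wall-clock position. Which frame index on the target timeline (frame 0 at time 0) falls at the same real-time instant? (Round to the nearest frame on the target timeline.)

frame 153174

Source frame index: (0×3600 + 51×60 + 0) × 24 + 10 = 73450.
Real time: 73450 / (24000/1001) = 1470469/480 s.
Target frame: (1470469/480) × (50) = 7352345/48 ≈ 153173.854 → 153174.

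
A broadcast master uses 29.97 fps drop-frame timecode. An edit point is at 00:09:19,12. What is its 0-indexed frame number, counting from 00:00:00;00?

As if non-drop at 30 labels/s: (0 × 3600 + 9 × 60 + 19) × 30 + 12 = 16782.
Minute boundaries passed: 9; those not divisible by 10: 9 − 0 = 9; dropped labels = 2 × 9 = 18.
Actual frame index = 16782 − 18 = 16764.

16764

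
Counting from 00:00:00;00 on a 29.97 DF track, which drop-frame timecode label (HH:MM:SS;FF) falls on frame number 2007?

Ten DF minutes hold 17982 frames, so frame 2007 lies in block 0 (frames 0–17981) with 2007 frames into that block.
The block's first minute is 1800 frames and the rest 1798 each; 2007 frames reaches minute 1, so 0 × 18 + 1 × 2 = 2 labels have been skipped so far.
Adding those back, label number 2007 + 2 = 2009 at 30 labels/s is 66 s + 29 f = 0 h 1 min 6 s frame 29, i.e. 00:01:06;29.

00:01:06;29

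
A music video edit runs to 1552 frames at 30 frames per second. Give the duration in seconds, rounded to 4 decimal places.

Running time = 1552 × 1/30 = 776/15 s ≈ 51.7333 s.

51.7333 seconds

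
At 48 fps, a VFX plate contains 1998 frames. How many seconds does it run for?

Running time = 1998 / (48) = 41.625 s.

41.625 seconds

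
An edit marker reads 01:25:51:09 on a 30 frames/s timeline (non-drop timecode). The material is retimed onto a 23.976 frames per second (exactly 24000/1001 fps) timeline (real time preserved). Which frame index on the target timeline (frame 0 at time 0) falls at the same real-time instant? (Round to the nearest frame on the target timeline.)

Source frame index: (1×3600 + 25×60 + 51) × 30 + 9 = 154539.
Real time: 154539 / (30) = 51513/10 s.
Target frame: (51513/10) × (24000/1001) = 1605600/13 ≈ 123507.692 → 123508.

frame 123508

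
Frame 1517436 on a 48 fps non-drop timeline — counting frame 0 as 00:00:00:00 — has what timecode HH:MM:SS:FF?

08:46:53:12

1517436 ÷ 48 = 31613 full seconds, remainder 12 frames.
31613 s = 8 h 46 min 53 s.
Timecode: 08:46:53:12.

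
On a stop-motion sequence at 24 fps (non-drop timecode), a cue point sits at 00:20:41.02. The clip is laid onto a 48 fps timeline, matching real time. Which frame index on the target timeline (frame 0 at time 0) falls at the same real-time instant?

Source frame index: (0×3600 + 20×60 + 41) × 24 + 2 = 29786.
Real time: 29786 / (24) = 14893/12 s.
Target frame: (14893/12) × (48) = 59572.

frame 59572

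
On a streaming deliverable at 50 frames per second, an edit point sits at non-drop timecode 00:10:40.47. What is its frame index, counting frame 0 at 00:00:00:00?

Total seconds to the label: (0 × 3600 + 10 × 60 + 40) = 640.
Frame index = 640 × 50 + 47 = 32047.

frame 32047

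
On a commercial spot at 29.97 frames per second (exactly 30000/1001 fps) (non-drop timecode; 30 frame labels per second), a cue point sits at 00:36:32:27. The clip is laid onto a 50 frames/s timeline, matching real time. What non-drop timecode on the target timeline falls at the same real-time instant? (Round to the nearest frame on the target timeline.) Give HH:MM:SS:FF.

00:36:35:05

Source frame index: (0×3600 + 36×60 + 32) × 30 + 27 = 65787.
Real time: 65787 / (30000/1001) = 21950929/10000 s.
Target frame: (21950929/10000) × (50) = 21950929/200 ≈ 109754.645 → 109755.
At 50 labels/s: frame 109755 → 00:36:35:05.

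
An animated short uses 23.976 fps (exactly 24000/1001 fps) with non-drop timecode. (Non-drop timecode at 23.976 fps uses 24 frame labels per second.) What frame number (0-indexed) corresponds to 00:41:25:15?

frame 59655

Total seconds to the label: (0 × 3600 + 41 × 60 + 25) = 2485.
Frame index = 2485 × 24 + 15 = 59655.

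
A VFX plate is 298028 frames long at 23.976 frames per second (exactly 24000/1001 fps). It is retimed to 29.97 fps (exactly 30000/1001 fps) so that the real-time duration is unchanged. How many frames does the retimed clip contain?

Target frames = source frames × (target rate / source rate) = 298028 × (30000/1001)/(24000/1001) = 298028 × 5/4 = 372535.

372535 frames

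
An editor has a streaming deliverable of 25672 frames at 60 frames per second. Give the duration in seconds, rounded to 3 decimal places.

427.867 seconds

Running time = 25672 × 1/60 = 6418/15 s ≈ 427.867 s.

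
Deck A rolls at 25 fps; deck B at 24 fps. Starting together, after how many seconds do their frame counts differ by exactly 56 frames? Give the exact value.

56 seconds

The gap grows by |24 − 25| = 1 frame per second.
Time for a 56-frame gap: 56 ÷ (1) = 56 s.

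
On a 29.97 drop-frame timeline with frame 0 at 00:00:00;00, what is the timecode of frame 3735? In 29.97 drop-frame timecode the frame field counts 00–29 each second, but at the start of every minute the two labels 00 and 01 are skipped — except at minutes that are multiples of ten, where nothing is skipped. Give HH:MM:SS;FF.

Ten DF minutes hold 17982 frames, so frame 3735 lies in block 0 (frames 0–17981) with 3735 frames into that block.
The block's first minute is 1800 frames and the rest 1798 each; 3735 frames reaches minute 2, so 0 × 18 + 2 × 2 = 4 labels have been skipped so far.
Adding those back, label number 3735 + 4 = 3739 at 30 labels/s is 124 s + 19 f = 0 h 2 min 4 s frame 19, i.e. 00:02:04;19.

00:02:04;19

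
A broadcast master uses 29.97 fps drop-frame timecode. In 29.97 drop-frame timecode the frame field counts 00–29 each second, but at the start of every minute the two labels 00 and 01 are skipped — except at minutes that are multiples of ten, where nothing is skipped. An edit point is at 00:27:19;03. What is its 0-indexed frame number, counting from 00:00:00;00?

Complete 10-minute blocks: 2, each 17982 frames → 35964.
Remaining 7 whole minutes in the current block: 1800 + 6 × 1798 = 12588 frames.
Within the current minute: 19 × 30 + 3 − 2 = 571 (labels ;00/;01 skipped at this minute). Total = 35964 + 12588 + 571 = 49123.

49123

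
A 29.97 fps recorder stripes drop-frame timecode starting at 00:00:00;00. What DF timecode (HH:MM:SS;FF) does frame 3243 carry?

Ten DF minutes hold 17982 frames, so frame 3243 lies in block 0 (frames 0–17981) with 3243 frames into that block.
The block's first minute is 1800 frames and the rest 1798 each; 3243 frames reaches minute 1, so 0 × 18 + 1 × 2 = 2 labels have been skipped so far.
Adding those back, label number 3243 + 2 = 3245 at 30 labels/s is 108 s + 5 f = 0 h 1 min 48 s frame 5, i.e. 00:01:48;05.

00:01:48;05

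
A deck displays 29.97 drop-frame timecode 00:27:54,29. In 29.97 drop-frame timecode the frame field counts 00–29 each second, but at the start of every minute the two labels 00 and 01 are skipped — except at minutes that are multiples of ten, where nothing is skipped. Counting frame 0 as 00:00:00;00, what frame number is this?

50199

Complete 10-minute blocks: 2, each 17982 frames → 35964.
Remaining 7 whole minutes in the current block: 1800 + 6 × 1798 = 12588 frames.
Within the current minute: 54 × 30 + 29 − 2 = 1647 (labels ;00/;01 skipped at this minute). Total = 35964 + 12588 + 1647 = 50199.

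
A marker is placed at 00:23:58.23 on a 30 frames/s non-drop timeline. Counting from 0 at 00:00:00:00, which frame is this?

frame 43163

Total seconds to the label: (0 × 3600 + 23 × 60 + 58) = 1438.
Frame index = 1438 × 30 + 23 = 43163.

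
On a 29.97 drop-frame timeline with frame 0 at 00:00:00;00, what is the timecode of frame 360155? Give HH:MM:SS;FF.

03:20:17;05

Ten DF minutes hold 17982 frames, so frame 360155 lies in block 20 (frames 359640–377621) with 515 frames into that block.
The block's first minute is 1800 frames and the rest 1798 each; 515 frames reaches minute 0, so 20 × 18 + 0 × 2 = 360 labels have been skipped so far.
Adding those back, label number 360155 + 360 = 360515 at 30 labels/s is 12017 s + 5 f = 3 h 20 min 17 s frame 5, i.e. 03:20:17;05.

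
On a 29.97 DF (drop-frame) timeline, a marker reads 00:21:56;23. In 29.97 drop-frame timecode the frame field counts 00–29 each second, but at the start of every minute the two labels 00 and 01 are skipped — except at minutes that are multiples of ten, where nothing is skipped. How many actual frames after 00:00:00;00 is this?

39465

Complete 10-minute blocks: 2, each 17982 frames → 35964.
Remaining 1 whole minute in the current block: 1800 + 0 × 1798 = 1800 frames.
Within the current minute: 56 × 30 + 23 − 2 = 1701 (labels ;00/;01 skipped at this minute). Total = 35964 + 1800 + 1701 = 39465.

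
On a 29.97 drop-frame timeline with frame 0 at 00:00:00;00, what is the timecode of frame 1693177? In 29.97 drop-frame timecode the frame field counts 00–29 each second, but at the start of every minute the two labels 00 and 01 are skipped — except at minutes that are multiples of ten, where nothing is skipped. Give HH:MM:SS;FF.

Ten DF minutes hold 17982 frames, so frame 1693177 lies in block 94 (frames 1690308–1708289) with 2869 frames into that block.
The block's first minute is 1800 frames and the rest 1798 each; 2869 frames reaches minute 1, so 94 × 18 + 1 × 2 = 1694 labels have been skipped so far.
Adding those back, label number 1693177 + 1694 = 1694871 at 30 labels/s is 56495 s + 21 f = 15 h 41 min 35 s frame 21, i.e. 15:41:35;21.

15:41:35;21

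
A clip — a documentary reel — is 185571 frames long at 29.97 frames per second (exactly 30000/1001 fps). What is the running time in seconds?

Running time = 185571 / (30000/1001) = 6191.8857 s.

6191.8857 seconds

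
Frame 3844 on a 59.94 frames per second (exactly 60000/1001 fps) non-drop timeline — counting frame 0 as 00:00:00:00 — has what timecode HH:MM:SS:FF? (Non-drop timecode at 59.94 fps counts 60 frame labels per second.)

3844 ÷ 60 = 64 full seconds, remainder 4 frames.
64 s = 0 h 1 min 4 s.
Timecode: 00:01:04:04.

00:01:04:04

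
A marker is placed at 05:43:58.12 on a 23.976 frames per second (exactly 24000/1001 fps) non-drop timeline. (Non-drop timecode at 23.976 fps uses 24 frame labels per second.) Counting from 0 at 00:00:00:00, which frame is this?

Total seconds to the label: (5 × 3600 + 43 × 60 + 58) = 20638.
Frame index = 20638 × 24 + 12 = 495324.

495324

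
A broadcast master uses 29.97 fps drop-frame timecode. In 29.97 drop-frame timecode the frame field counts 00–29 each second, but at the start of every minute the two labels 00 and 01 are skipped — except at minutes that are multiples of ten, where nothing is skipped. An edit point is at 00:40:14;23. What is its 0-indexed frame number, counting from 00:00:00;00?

As if non-drop at 30 labels/s: (0 × 3600 + 40 × 60 + 14) × 30 + 23 = 72443.
Minute boundaries passed: 40; those not divisible by 10: 40 − 4 = 36; dropped labels = 2 × 36 = 72.
Actual frame index = 72443 − 72 = 72371.

72371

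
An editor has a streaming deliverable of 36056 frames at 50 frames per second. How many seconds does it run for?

721.12 seconds

Running time = 36056 / (50) = 721.12 s.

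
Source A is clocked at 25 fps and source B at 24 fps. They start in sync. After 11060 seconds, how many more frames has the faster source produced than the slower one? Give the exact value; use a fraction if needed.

11060 frames

A emits 25 × 11060 = 276500 frames; B emits 24 × 11060 = 265440.
Difference = 11060 frames; B is behind A.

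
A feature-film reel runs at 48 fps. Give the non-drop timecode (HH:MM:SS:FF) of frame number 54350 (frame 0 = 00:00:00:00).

00:18:52:14

54350 ÷ 48 = 1132 full seconds, remainder 14 frames.
1132 s = 0 h 18 min 52 s.
Timecode: 00:18:52:14.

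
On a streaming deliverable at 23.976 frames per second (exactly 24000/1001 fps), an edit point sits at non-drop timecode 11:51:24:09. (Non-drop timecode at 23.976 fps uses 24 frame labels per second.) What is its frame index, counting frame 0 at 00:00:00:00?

Total seconds to the label: (11 × 3600 + 51 × 60 + 24) = 42684.
Frame index = 42684 × 24 + 9 = 1024425.

1024425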